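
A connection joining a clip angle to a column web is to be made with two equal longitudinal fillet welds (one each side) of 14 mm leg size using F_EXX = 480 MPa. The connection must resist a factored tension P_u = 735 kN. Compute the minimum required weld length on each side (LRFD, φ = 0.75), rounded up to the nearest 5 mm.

Throat t_e = 0.707 × 14 = 9.898 mm.
φr_n = 0.75 × 0.6 × 480 × 9.898 × 10⁻³ = 2.138 kN/mm.
L_req = P_u / φr_n = 735 / 2.138 = 343.8 mm total.
Per side: 343.8 / 2 = 171.9 mm.
Round up → use L = 175 mm on each side.

L = 175 mm on each side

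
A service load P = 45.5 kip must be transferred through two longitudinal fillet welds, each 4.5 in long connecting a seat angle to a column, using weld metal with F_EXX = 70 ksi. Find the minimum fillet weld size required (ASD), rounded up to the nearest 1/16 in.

Total weld length L = 9 in.
Required throat t_e = P × Ω / (0.6 F_EXX × L) = 45.5 × 2.0 / (0.6 × 70 × 9) = 0.2407 in.
Required leg w = t_e / 0.707 = 0.3405 in → use 3/8 in.

w = 3/8 in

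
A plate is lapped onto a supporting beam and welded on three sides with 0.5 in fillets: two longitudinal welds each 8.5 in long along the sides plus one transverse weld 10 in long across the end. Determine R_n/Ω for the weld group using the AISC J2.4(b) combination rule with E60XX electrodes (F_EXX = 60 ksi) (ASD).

t_e = 0.707 × 0.5 = 0.3535 in.
R_nwl = 0.6 × 60 × 0.3535 × 17 = 216.3 kips (longitudinal, 2 welds).
R_nwt = 0.6 × 60 × 0.3535 × 10 = 127.3 kips (transverse, base value).
(i) R_nwl + R_nwt = 343.6 kips; (ii) 0.85 R_nwl + 1.5 R_nwt = 374.8 kips.
R_n = max = 374.8 kips [governs: (ii)]; R_n/Ω = 187.4 kips.

R_n/Ω ≈ 187 kips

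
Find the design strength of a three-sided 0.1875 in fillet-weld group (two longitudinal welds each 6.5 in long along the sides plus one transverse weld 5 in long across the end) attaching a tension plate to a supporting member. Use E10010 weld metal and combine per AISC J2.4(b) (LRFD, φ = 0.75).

φR_n ≈ 111 kips

E100XX → F_EXX = 100 ksi.
t_e = 0.707 × 0.1875 = 0.1326 in.
R_nwl = 0.6 × 100 × 0.1326 × 13 = 103.4 kips (longitudinal, 2 welds).
R_nwt = 0.6 × 100 × 0.1326 × 5 = 39.77 kips (transverse, base value).
(i) R_nwl + R_nwt = 143.2 kips; (ii) 0.85 R_nwl + 1.5 R_nwt = 147.5 kips.
R_n = max = 147.5 kips [governs: (ii)]; φR_n = 110.7 kips.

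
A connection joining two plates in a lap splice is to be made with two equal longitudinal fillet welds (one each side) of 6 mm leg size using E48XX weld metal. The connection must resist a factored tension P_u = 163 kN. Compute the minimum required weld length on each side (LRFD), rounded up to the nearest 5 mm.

L = 90 mm on each side

E48XX → F_EXX = 480 MPa.
Throat t_e = 0.707 × 6 = 4.242 mm.
φr_n = 0.75 × 0.6 × 480 × 4.242 × 10⁻³ = 0.9163 kN/mm.
L_req = P_u / φr_n = 163 / 0.9163 = 177.9 mm total.
Per side: 177.9 / 2 = 88.95 mm.
Round up → use L = 90 mm on each side.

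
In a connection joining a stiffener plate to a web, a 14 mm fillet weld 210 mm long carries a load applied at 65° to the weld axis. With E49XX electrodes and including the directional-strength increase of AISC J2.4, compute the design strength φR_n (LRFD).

φR_n ≈ 656 kN

E49XX → F_EXX = 490 MPa.
t_e = 0.707 × 14 = 9.898 mm; A_we = 9.898 × 210 = 2079 mm².
Directional factor: 1.0 + 0.5 sin^1.5(65°) = 1.431.
F_nw = 0.6 × 490 × 1.431 = 420.8 MPa.
φR_n = 0.75 × 420.8 × 2079 × 10⁻³ = 656.1 kN.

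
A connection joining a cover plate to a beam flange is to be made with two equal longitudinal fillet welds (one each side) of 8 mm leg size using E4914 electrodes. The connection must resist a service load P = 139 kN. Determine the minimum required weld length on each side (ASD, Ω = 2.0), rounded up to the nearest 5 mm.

L = 85 mm on each side

E49XX → F_EXX = 490 MPa.
Throat t_e = 0.707 × 8 = 5.656 mm.
r_n/Ω = (0.6 × 490 × 5.656) / 2.0 = 831.4 N/mm = 0.8314 kN/mm.
L_req = P / (r_n/Ω) = 139 / 0.8314 = 167.2 mm total.
Per side: 167.2 / 2 = 83.59 mm.
Round up → use L = 85 mm on each side.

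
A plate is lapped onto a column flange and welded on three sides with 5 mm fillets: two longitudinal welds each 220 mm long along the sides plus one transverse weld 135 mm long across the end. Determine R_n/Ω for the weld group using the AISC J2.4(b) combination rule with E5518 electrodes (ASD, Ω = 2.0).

E55XX → F_EXX = 550 MPa.
t_e = 0.707 × 5 = 3.535 mm.
R_nwl = 0.6 × 550 × 3.535 × 440 × 10⁻³ = 513.3 kN (longitudinal, 2 welds).
R_nwt = 0.6 × 550 × 3.535 × 135 × 10⁻³ = 157.5 kN (transverse, base value).
(i) R_nwl + R_nwt = 670.8 kN; (ii) 0.85 R_nwl + 1.5 R_nwt = 672.5 kN.
R_n = max = 672.5 kN [governs: (ii)]; R_n/Ω = 336.3 kN.

R_n/Ω ≈ 336 kN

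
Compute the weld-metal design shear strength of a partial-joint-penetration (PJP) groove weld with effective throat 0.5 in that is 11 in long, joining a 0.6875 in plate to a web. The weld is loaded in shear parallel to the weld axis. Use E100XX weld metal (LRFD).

E100XX → F_EXX = 100 ksi.
Effective throat (given) t_e = 0.5 in.
A_we = 0.5 × 11 = 5.5 in².
F_nw = 0.6 F_EXX = 60 ksi.
φR_n = 0.75 × 60 × 5.5 = 247.5 kips.

φR_n ≈ 248 kips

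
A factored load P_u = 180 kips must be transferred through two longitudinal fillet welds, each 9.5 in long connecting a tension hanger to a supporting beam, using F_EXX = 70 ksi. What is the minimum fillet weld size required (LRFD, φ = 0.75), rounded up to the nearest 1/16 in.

Total weld length L = 19 in.
Required throat t_e = P_u / (φ × 0.6 F_EXX × L) = 180 / (0.75 × 0.6 × 70 × 19) = 0.3008 in.
Required leg w = t_e / 0.707 = 0.4254 in → use 7/16 in.

w = 7/16 in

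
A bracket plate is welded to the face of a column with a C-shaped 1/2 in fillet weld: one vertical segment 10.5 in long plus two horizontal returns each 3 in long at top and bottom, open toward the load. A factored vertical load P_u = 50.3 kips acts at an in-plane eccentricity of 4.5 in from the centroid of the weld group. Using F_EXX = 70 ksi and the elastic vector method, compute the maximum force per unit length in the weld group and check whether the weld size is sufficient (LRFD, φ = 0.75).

f_max ≈ 6.66 kip/in; adequate

Total weld length L_w = 16.5 in. Treat welds as unit-width lines.
Centroid: x̄ = 2×3×1.5 / 16.5 = 0.5455 in from the vertical weld.
Polar moment about centroid: J = I_x + I_y = [10.5³/12 + 2×3×5.25²] + [10.5×0.5455² + 2(3³/12 + 3×0.9545²)] = 274.9 in³.
Direct shear f_v = P/L_w = 50.3 / 16.5 = 3.048 kip/in (vertical).
Torsion M = P·e = 50.3 × 4.5 = 226.35 kip·in.
Critical point at (x, y) = (2.455, 5.25) from centroid. f_tx = M·y/J = 4.322 kip/in; f_ty = M·x/J = 2.021 kip/in.
Resultant f_max = √[f_tx² + (f_v + f_ty)²] = √[4.322² + (3.048 + 2.021)²] = 6.662 kip/in.
Capacity per unit length: φr_n = 0.75 × 0.6 × 70 × (0.707 × 0.5) = 11.14 kip/in.
6.662 ≤ 11.14 → adequate.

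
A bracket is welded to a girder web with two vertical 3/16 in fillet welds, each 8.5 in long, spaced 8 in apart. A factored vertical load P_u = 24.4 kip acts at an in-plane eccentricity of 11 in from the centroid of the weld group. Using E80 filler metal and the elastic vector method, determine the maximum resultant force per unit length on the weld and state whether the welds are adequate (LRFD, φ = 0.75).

f_max ≈ 5.27 kip/in; NOT adequate

E80XX → F_EXX = 80 ksi.
Total weld length L_w = 17 in. Treat welds as unit-width lines.
Polar moment about centroid: J = 2[d³/12 + d(b/2)²] = 2[8.5³/12 + 8.5×4²] = 374.4 in³.
Direct shear f_v = P/L_w = 24.4 / 17 = 1.435 kip/in (vertical).
Torsion M = P·e = 24.4 × 11 = 268.4 kip·in.
Critical point at (x, y) = (4, 4.25) from centroid. f_tx = M·y/J = 3.047 kip/in; f_ty = M·x/J = 2.868 kip/in.
Resultant f_max = √[f_tx² + (f_v + f_ty)²] = √[3.047² + (1.435 + 2.868)²] = 5.273 kip/in.
Capacity per unit length: φr_n = 0.75 × 0.6 × 80 × (0.707 × 0.1875) = 4.772 kip/in.
5.273 > 4.772 → NOT adequate.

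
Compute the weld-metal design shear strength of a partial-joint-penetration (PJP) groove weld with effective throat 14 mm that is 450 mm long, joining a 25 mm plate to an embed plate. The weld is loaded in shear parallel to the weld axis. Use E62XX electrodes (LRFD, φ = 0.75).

φR_n ≈ 1760 kN

E62XX → F_EXX = 620 MPa.
Effective throat (given) t_e = 14 mm.
A_we = 14 × 450 = 6300 mm².
F_nw = 0.6 F_EXX = 372 MPa.
φR_n = 0.75 × 372 × 6300 × 10⁻³ = 1758 kN.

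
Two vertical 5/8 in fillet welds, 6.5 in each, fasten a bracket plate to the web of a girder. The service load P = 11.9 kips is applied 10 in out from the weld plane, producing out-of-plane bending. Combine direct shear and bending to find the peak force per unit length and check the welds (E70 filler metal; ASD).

f_max ≈ 8.5 kip/in; adequate

E70XX → F_EXX = 70 ksi.
L_w = 2 × 6.5 = 13 in; section modulus (unit throat) S = 2 × L²/6 = 14.08 in².
Direct shear f_v = P/L_w = 11.9/13 = 0.9154 kip/in.
Moment M = P × e = 11.9 × 10 = 119 kip·in; bending f_b = M/S = 8.45 kip/in.
f_max = √(f_v² + f_b²) = √(0.9154² + 8.45²) = 8.499 kip/in.
r_n/Ω = (1/2.0) × 0.6 × 70 × (0.707 × 0.625) = 9.279 kip/in → adequate.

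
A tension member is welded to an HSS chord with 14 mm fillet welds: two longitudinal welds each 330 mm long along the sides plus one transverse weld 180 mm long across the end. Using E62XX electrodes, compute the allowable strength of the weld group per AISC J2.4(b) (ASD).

E62XX → F_EXX = 620 MPa.
t_e = 0.707 × 14 = 9.898 mm.
R_nwl = 0.6 × 620 × 9.898 × 660 × 10⁻³ = 2430 kN (longitudinal, 2 welds).
R_nwt = 0.6 × 620 × 9.898 × 180 × 10⁻³ = 662.8 kN (transverse, base value).
(i) R_nwl + R_nwt = 3093 kN; (ii) 0.85 R_nwl + 1.5 R_nwt = 3060 kN.
R_n = max = 3093 kN [governs: (i)]; R_n/Ω = 1546 kN.

R_n/Ω ≈ 1550 kN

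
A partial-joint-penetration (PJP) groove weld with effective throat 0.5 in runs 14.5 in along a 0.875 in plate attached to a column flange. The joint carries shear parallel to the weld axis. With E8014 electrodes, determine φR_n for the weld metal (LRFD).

φR_n ≈ 261 kip

E80XX → F_EXX = 80 ksi.
Effective throat (given) t_e = 0.5 in.
A_we = 0.5 × 14.5 = 7.25 in².
F_nw = 0.6 F_EXX = 48 ksi.
φR_n = 0.75 × 48 × 7.25 = 261 kip.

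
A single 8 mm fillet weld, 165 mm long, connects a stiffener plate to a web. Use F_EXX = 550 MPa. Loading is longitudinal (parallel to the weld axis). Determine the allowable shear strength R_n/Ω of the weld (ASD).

Effective throat t_e = 0.707 × 8 = 5.656 mm.
Total length L = 165 mm; A_we = 5.656 × 165 = 933.2 mm².
F_nw = 0.6 F_EXX = 0.6 × 550 = 330 MPa.
R_n = 330 × 933.2 × 10⁻³ = 308 kN; R_n/Ω = 308/2.0 = 154 kN.

R_n/Ω ≈ 154 kN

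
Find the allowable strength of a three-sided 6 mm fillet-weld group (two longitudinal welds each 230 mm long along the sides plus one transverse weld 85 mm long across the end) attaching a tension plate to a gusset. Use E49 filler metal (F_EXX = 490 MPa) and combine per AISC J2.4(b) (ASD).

R_n/Ω ≈ 340 kN

t_e = 0.707 × 6 = 4.242 mm.
R_nwl = 0.6 × 490 × 4.242 × 460 × 10⁻³ = 573.7 kN (longitudinal, 2 welds).
R_nwt = 0.6 × 490 × 4.242 × 85 × 10⁻³ = 106 kN (transverse, base value).
(i) R_nwl + R_nwt = 679.7 kN; (ii) 0.85 R_nwl + 1.5 R_nwt = 646.6 kN.
R_n = max = 679.7 kN [governs: (i)]; R_n/Ω = 339.8 kN.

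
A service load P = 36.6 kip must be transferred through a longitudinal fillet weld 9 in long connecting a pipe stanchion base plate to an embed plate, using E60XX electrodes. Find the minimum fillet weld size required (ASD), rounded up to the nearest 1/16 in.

w = 3/8 in

E60XX → F_EXX = 60 ksi.
Total weld length L = 9 in.
Required throat t_e = P × Ω / (0.6 F_EXX × L) = 36.6 × 2.0 / (0.6 × 60 × 9) = 0.2259 in.
Required leg w = t_e / 0.707 = 0.3196 in → use 3/8 in.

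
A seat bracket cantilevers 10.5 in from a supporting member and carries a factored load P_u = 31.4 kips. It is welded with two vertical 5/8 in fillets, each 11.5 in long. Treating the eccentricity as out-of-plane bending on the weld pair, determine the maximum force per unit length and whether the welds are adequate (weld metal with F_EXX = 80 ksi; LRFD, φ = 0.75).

L_w = 2 × 11.5 = 23 in; section modulus (unit throat) S = 2 × L²/6 = 44.08 in².
Direct shear f_v = P/L_w = 31.4/23 = 1.365 kip/in.
Moment M = P × e = 31.4 × 10.5 = 329.7 kip·in; bending f_b = M/S = 7.479 kip/in.
f_max = √(f_v² + f_b²) = √(1.365² + 7.479²) = 7.603 kip/in.
φr_n = 0.75 × 0.6 × 80 × (0.707 × 0.625) = 15.91 kip/in → adequate.

f_max ≈ 7.6 kip/in; adequate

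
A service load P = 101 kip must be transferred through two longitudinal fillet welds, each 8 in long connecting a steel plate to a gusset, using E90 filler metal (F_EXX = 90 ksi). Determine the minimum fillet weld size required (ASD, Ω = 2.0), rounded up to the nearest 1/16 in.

Total weld length L = 16 in.
Required throat t_e = P × Ω / (0.6 F_EXX × L) = 101 × 2.0 / (0.6 × 90 × 16) = 0.2338 in.
Required leg w = t_e / 0.707 = 0.3307 in → use 3/8 in.

w = 3/8 in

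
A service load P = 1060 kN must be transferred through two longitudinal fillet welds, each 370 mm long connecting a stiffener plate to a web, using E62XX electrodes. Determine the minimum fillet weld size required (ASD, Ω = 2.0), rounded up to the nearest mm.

E62XX → F_EXX = 620 MPa.
Total weld length L = 740 mm.
Required throat t_e = P × Ω / (0.6 F_EXX × L) = 1060 × 2.0 / (0.6 × 620 × 740 × 10⁻³) = 7.701 mm.
Required leg w = t_e / 0.707 = 10.89 mm → use 11 mm.

w = 11 mm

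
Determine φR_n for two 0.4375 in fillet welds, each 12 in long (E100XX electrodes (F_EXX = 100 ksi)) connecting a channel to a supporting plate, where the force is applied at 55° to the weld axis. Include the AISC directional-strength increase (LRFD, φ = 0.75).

t_e = 0.707 × 0.4375 = 0.3093 in; A_we = 0.3093 × 24 = 7.423 in².
Directional factor: 1.0 + 0.5 sin^1.5(55°) = 1.371.
F_nw = 0.6 × 100 × 1.371 = 82.24 ksi.
φR_n = 0.75 × 82.24 × 7.423 = 457.9 kip.

φR_n ≈ 458 kip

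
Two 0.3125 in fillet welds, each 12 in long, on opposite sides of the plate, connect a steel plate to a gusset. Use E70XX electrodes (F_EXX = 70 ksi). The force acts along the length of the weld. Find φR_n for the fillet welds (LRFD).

φR_n ≈ 167 kip

Effective throat t_e = 0.707 × 0.3125 = 0.2209 in.
Total length L = 24 in; A_we = 0.2209 × 24 = 5.302 in².
F_nw = 0.6 F_EXX = 0.6 × 70 = 42 ksi.
φR_n = 0.75 × 42 × 5.302 = 167 kip.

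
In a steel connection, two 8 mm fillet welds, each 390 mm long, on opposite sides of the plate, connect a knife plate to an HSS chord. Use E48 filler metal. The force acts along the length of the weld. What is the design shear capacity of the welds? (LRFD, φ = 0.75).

E48XX → F_EXX = 480 MPa.
Effective throat t_e = 0.707 × 8 = 5.656 mm.
Total length L = 780 mm; A_we = 5.656 × 780 = 4412 mm².
F_nw = 0.6 F_EXX = 0.6 × 480 = 288 MPa.
φR_n = 0.75 × 288 × 4412 × 10⁻³ = 952.9 kN.

φR_n ≈ 953 kN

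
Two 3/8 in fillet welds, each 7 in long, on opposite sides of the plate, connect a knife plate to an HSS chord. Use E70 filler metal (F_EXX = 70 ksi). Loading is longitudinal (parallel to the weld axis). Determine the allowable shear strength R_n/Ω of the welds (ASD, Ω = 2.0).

R_n/Ω ≈ 77.9 kips

Effective throat t_e = 0.707 × 0.375 = 0.2651 in.
Total length L = 14 in; A_we = 0.2651 × 14 = 3.712 in².
F_nw = 0.6 F_EXX = 0.6 × 70 = 42 ksi.
R_n = 42 × 3.712 = 155.9 kips; R_n/Ω = 155.9/2.0 = 77.95 kips.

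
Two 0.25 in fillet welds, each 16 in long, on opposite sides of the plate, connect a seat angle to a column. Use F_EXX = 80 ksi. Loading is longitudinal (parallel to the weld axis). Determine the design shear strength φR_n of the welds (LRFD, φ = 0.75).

Effective throat t_e = 0.707 × 0.25 = 0.1767 in.
Total length L = 32 in; A_we = 0.1767 × 32 = 5.656 in².
F_nw = 0.6 F_EXX = 0.6 × 80 = 48 ksi.
φR_n = 0.75 × 48 × 5.656 = 203.6 kip.

φR_n ≈ 204 kip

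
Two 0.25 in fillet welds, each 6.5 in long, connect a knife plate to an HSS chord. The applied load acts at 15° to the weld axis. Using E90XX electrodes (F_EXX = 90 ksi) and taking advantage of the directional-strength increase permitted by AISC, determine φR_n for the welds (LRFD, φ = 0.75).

φR_n ≈ 99.2 kip

t_e = 0.707 × 0.25 = 0.1767 in; A_we = 0.1767 × 13 = 2.298 in².
Directional factor: 1.0 + 0.5 sin^1.5(15°) = 1.066.
F_nw = 0.6 × 90 × 1.066 = 57.56 ksi.
φR_n = 0.75 × 57.56 × 2.298 = 99.19 kip.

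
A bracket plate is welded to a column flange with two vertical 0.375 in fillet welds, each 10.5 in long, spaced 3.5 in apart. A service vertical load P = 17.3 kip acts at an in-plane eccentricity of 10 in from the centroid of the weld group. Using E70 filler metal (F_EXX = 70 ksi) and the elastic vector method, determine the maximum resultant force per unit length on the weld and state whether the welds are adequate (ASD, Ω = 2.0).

Total weld length L_w = 21 in. Treat welds as unit-width lines.
Polar moment about centroid: J = 2[d³/12 + d(b/2)²] = 2[10.5³/12 + 10.5×1.75²] = 257.2 in³.
Direct shear f_v = P/L_w = 17.3 / 21 = 0.8238 kip/in (vertical).
Torsion M = P·e = 17.3 × 10 = 173 kip·in.
Critical point at (x, y) = (1.75, 5.25) from centroid. f_tx = M·y/J = 3.531 kip/in; f_ty = M·x/J = 1.177 kip/in.
Resultant f_max = √[f_tx² + (f_v + f_ty)²] = √[3.531² + (0.8238 + 1.177)²] = 4.058 kip/in.
Capacity per unit length: r_n/Ω = (1/2.0) × 0.6 × 70 × (0.707 × 0.375) = 5.568 kip/in.
4.058 ≤ 5.568 → adequate.

f_max ≈ 4.06 kip/in; adequate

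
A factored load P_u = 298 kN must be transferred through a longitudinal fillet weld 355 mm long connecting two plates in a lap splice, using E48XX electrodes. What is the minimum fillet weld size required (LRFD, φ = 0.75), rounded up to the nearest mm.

E48XX → F_EXX = 480 MPa.
Total weld length L = 355 mm.
Required throat t_e = P_u / (φ × 0.6 F_EXX × L) = 298 / (0.75 × 0.6 × 480 × 355 × 10⁻³) = 3.886 mm.
Required leg w = t_e / 0.707 = 5.497 mm → use 6 mm.

w = 6 mm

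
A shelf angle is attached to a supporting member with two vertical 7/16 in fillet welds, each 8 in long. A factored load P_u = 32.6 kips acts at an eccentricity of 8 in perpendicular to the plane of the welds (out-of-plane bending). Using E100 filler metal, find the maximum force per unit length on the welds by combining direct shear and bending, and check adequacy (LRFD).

f_max ≈ 12.4 kip/in; adequate

E100XX → F_EXX = 100 ksi.
L_w = 2 × 8 = 16 in; section modulus (unit throat) S = 2 × L²/6 = 21.33 in².
Direct shear f_v = P/L_w = 32.6/16 = 2.038 kip/in.
Moment M = P × e = 32.6 × 8 = 260.8 kip·in; bending f_b = M/S = 12.23 kip/in.
f_max = √(f_v² + f_b²) = √(2.038² + 12.23²) = 12.39 kip/in.
φr_n = 0.75 × 0.6 × 100 × (0.707 × 0.4375) = 13.92 kip/in → adequate.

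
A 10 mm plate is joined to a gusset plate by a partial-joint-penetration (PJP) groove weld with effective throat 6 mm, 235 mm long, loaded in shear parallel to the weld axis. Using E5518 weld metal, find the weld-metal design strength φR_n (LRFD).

E55XX → F_EXX = 550 MPa.
Effective throat (given) t_e = 6 mm.
A_we = 6 × 235 = 1410 mm².
F_nw = 0.6 F_EXX = 330 MPa.
φR_n = 0.75 × 330 × 1410 × 10⁻³ = 349 kN.

φR_n ≈ 349 kN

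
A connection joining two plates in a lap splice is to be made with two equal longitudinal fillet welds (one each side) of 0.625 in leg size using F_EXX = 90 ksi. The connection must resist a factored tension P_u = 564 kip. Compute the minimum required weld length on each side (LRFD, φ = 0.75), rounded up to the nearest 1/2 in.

L = 16 in on each side

Throat t_e = 0.707 × 0.625 = 0.4419 in.
φr_n = 0.75 × 0.6 × 90 × 0.4419 = 17.9 kip/in.
L_req = P_u / φr_n = 564 / 17.9 = 31.52 in total.
Per side: 31.52 / 2 = 15.76 in.
Round up → use L = 16 in on each side.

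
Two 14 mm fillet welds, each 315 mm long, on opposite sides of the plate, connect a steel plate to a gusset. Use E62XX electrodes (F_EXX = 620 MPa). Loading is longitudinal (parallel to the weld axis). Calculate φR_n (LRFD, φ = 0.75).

φR_n ≈ 1740 kN

Effective throat t_e = 0.707 × 14 = 9.898 mm.
Total length L = 630 mm; A_we = 9.898 × 630 = 6236 mm².
F_nw = 0.6 F_EXX = 0.6 × 620 = 372 MPa.
φR_n = 0.75 × 372 × 6236 × 10⁻³ = 1740 kN.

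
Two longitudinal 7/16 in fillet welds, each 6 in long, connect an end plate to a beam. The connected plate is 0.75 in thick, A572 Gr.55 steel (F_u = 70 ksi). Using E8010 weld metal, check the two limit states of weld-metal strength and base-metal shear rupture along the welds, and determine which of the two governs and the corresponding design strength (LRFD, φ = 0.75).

φR_n ≈ 134 kips (weld metal governs)

E80XX → F_EXX = 80 ksi.
t_e = 0.707 × 0.4375 = 0.3093 in; L = 12 in.
Weld metal: φR_n = 0.75 × 0.6 × 80 × 0.3093 × 12 = 133.6 kips.
Base metal (shear rupture): φR_n = 0.75 × 0.6 × 70 × 0.75 × 12 = 283.5 kips.
Governing: weld metal.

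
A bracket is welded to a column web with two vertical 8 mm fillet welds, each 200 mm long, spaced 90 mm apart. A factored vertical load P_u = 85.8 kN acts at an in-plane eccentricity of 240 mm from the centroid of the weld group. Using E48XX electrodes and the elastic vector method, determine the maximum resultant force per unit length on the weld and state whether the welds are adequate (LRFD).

f_max ≈ 1160 N/mm; adequate

E48XX → F_EXX = 480 MPa.
Total weld length L_w = 400 mm. Treat welds as unit-width lines.
Polar moment about centroid: J = 2[d³/12 + d(b/2)²] = 2[200³/12 + 200×45²] = 2143000 mm³.
Direct shear f_v = P/L_w = 85.8×10³ / 400 = 214.5 N/mm (vertical).
Torsion M = P·e = 85.8×10³ × 240 = 20592000 N·mm.
Critical point at (x, y) = (45, 100) from centroid. f_tx = M·y/J = 960.7 N/mm; f_ty = M·x/J = 432.3 N/mm.
Resultant f_max = √[f_tx² + (f_v + f_ty)²] = √[960.7² + (214.5 + 432.3)²] = 1158 N/mm.
Capacity per unit length: φr_n = 0.75 × 0.6 × 480 × (0.707 × 8) = 1222 N/mm.
1158 ≤ 1222 → adequate.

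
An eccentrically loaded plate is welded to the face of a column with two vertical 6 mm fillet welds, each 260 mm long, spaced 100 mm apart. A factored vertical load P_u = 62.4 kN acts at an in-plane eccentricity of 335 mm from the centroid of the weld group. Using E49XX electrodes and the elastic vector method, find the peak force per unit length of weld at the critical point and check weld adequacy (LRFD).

f_max ≈ 740 N/mm; adequate

E49XX → F_EXX = 490 MPa.
Total weld length L_w = 520 mm. Treat welds as unit-width lines.
Polar moment about centroid: J = 2[d³/12 + d(b/2)²] = 2[260³/12 + 260×50²] = 4229000 mm³.
Direct shear f_v = P/L_w = 62.4×10³ / 520 = 120 N/mm (vertical).
Torsion M = P·e = 62.4×10³ × 335 = 20904000 N·mm.
Critical point at (x, y) = (50, 130) from centroid. f_tx = M·y/J = 642.5 N/mm; f_ty = M·x/J = 247.1 N/mm.
Resultant f_max = √[f_tx² + (f_v + f_ty)²] = √[642.5² + (120 + 247.1)²] = 740 N/mm.
Capacity per unit length: φr_n = 0.75 × 0.6 × 490 × (0.707 × 6) = 935.4 N/mm.
740 ≤ 935.4 → adequate.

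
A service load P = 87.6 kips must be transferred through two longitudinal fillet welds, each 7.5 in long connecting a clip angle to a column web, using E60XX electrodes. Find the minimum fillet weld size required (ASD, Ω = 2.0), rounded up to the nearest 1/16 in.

w = 1/2 in

E60XX → F_EXX = 60 ksi.
Total weld length L = 15 in.
Required throat t_e = P × Ω / (0.6 F_EXX × L) = 87.6 × 2.0 / (0.6 × 60 × 15) = 0.3244 in.
Required leg w = t_e / 0.707 = 0.4589 in → use 1/2 in.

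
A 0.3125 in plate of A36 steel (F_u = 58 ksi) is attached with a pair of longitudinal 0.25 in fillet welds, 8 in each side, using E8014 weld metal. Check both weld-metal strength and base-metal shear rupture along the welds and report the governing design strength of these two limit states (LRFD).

φR_n ≈ 102 kip (weld metal governs)

E80XX → F_EXX = 80 ksi.
t_e = 0.707 × 0.25 = 0.1767 in; L = 16 in.
Weld metal: φR_n = 0.75 × 0.6 × 80 × 0.1767 × 16 = 101.8 kip.
Base metal (shear rupture): φR_n = 0.75 × 0.6 × 58 × 0.3125 × 16 = 130.5 kip.
Governing: weld metal.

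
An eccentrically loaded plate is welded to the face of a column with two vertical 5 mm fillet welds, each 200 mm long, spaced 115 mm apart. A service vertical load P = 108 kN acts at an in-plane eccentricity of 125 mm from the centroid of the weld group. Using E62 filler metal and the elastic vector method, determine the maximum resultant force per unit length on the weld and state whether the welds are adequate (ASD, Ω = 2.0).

f_max ≈ 758 N/mm; NOT adequate

E62XX → F_EXX = 620 MPa.
Total weld length L_w = 400 mm. Treat welds as unit-width lines.
Polar moment about centroid: J = 2[d³/12 + d(b/2)²] = 2[200³/12 + 200×57.5²] = 2656000 mm³.
Direct shear f_v = P/L_w = 108×10³ / 400 = 270 N/mm (vertical).
Torsion M = P·e = 108×10³ × 125 = 13500000 N·mm.
Critical point at (x, y) = (57.5, 100) from centroid. f_tx = M·y/J = 508.3 N/mm; f_ty = M·x/J = 292.3 N/mm.
Resultant f_max = √[f_tx² + (f_v + f_ty)²] = √[508.3² + (270 + 292.3)²] = 758 N/mm.
Capacity per unit length: r_n/Ω = (1/2.0) × 0.6 × 620 × (0.707 × 5) = 657.5 N/mm.
758 > 657.5 → NOT adequate.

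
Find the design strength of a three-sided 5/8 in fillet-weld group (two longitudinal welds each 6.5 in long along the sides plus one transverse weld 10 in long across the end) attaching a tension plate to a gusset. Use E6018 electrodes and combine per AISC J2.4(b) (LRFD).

φR_n ≈ 311 kips

E60XX → F_EXX = 60 ksi.
t_e = 0.707 × 0.625 = 0.4419 in.
R_nwl = 0.6 × 60 × 0.4419 × 13 = 206.8 kips (longitudinal, 2 welds).
R_nwt = 0.6 × 60 × 0.4419 × 10 = 159.1 kips (transverse, base value).
(i) R_nwl + R_nwt = 365.9 kips; (ii) 0.85 R_nwl + 1.5 R_nwt = 414.4 kips.
R_n = max = 414.4 kips [governs: (ii)]; φR_n = 310.8 kips.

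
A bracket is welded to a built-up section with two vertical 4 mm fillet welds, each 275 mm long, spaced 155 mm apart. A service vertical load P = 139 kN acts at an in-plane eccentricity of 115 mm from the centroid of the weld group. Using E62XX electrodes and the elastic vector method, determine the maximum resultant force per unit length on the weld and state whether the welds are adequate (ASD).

f_max ≈ 543 N/mm; NOT adequate

E62XX → F_EXX = 620 MPa.
Total weld length L_w = 550 mm. Treat welds as unit-width lines.
Polar moment about centroid: J = 2[d³/12 + d(b/2)²] = 2[275³/12 + 275×77.5²] = 6770000 mm³.
Direct shear f_v = P/L_w = 139×10³ / 550 = 252.7 N/mm (vertical).
Torsion M = P·e = 139×10³ × 115 = 15985000 N·mm.
Critical point at (x, y) = (77.5, 137.5) from centroid. f_tx = M·y/J = 324.7 N/mm; f_ty = M·x/J = 183 N/mm.
Resultant f_max = √[f_tx² + (f_v + f_ty)²] = √[324.7² + (252.7 + 183)²] = 543.4 N/mm.
Capacity per unit length: r_n/Ω = (1/2.0) × 0.6 × 620 × (0.707 × 4) = 526 N/mm.
543.4 > 526 → NOT adequate.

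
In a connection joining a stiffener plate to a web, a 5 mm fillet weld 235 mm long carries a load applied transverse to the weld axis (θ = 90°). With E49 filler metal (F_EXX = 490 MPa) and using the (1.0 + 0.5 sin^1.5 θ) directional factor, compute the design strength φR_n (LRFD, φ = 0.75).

φR_n ≈ 275 kN

t_e = 0.707 × 5 = 3.535 mm; A_we = 3.535 × 235 = 830.7 mm².
Directional factor: 1.0 + 0.5 sin^1.5(90°) = 1.5.
F_nw = 0.6 × 490 × 1.5 = 441 MPa.
φR_n = 0.75 × 441 × 830.7 × 10⁻³ = 274.8 kN.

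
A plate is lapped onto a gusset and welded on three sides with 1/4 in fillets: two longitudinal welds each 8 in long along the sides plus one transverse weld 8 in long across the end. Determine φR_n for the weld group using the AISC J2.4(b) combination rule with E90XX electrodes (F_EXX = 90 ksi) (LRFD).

φR_n ≈ 183 kips

t_e = 0.707 × 0.25 = 0.1767 in.
R_nwl = 0.6 × 90 × 0.1767 × 16 = 152.7 kips (longitudinal, 2 welds).
R_nwt = 0.6 × 90 × 0.1767 × 8 = 76.36 kips (transverse, base value).
(i) R_nwl + R_nwt = 229.1 kips; (ii) 0.85 R_nwl + 1.5 R_nwt = 244.3 kips.
R_n = max = 244.3 kips [governs: (ii)]; φR_n = 183.3 kips.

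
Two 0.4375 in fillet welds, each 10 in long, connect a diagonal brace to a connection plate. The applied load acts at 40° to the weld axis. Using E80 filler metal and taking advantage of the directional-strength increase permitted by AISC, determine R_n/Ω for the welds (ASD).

E80XX → F_EXX = 80 ksi.
t_e = 0.707 × 0.4375 = 0.3093 in; A_we = 0.3093 × 20 = 6.186 in².
Directional factor: 1.0 + 0.5 sin^1.5(40°) = 1.258.
F_nw = 0.6 × 80 × 1.258 = 60.37 ksi.
R_n/Ω = (60.37 × 6.186) / 2.0 = 186.7 kips.

R_n/Ω ≈ 187 kips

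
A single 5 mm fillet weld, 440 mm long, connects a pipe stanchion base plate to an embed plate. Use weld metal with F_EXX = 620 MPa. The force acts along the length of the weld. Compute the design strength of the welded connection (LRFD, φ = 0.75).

Effective throat t_e = 0.707 × 5 = 3.535 mm.
Total length L = 440 mm; A_we = 3.535 × 440 = 1555 mm².
F_nw = 0.6 F_EXX = 0.6 × 620 = 372 MPa.
φR_n = 0.75 × 372 × 1555 × 10⁻³ = 434 kN.

φR_n ≈ 434 kN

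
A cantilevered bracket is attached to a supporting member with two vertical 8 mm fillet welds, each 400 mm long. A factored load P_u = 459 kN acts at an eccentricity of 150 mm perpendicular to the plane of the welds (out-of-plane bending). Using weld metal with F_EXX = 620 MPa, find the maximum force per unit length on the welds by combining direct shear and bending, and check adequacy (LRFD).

f_max ≈ 1410 N/mm; adequate

L_w = 2 × 400 = 800 mm; section modulus (unit throat) S = 2 × L²/6 = 53330 mm².
Direct shear f_v = P/L_w = 459×10³/800 = 573.8 N/mm.
Moment M = P × e = 459×10³ × 150 = 68850000 N·mm; bending f_b = M/S = 1291 N/mm.
f_max = √(f_v² + f_b²) = √(573.8² + 1291²) = 1413 N/mm.
φr_n = 0.75 × 0.6 × 620 × (0.707 × 8) = 1578 N/mm → adequate.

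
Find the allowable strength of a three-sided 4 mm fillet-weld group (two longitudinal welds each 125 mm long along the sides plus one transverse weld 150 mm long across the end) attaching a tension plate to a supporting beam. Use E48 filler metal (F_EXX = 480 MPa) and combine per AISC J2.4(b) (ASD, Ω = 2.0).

t_e = 0.707 × 4 = 2.828 mm.
R_nwl = 0.6 × 480 × 2.828 × 250 × 10⁻³ = 203.6 kN (longitudinal, 2 welds).
R_nwt = 0.6 × 480 × 2.828 × 150 × 10⁻³ = 122.2 kN (transverse, base value).
(i) R_nwl + R_nwt = 325.8 kN; (ii) 0.85 R_nwl + 1.5 R_nwt = 356.3 kN.
R_n = max = 356.3 kN [governs: (ii)]; R_n/Ω = 178.2 kN.

R_n/Ω ≈ 178 kN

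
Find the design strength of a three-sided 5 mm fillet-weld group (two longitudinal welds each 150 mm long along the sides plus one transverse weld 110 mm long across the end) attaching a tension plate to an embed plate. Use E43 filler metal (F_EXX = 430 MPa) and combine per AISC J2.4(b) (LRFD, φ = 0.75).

t_e = 0.707 × 5 = 3.535 mm.
R_nwl = 0.6 × 430 × 3.535 × 300 × 10⁻³ = 273.6 kN (longitudinal, 2 welds).
R_nwt = 0.6 × 430 × 3.535 × 110 × 10⁻³ = 100.3 kN (transverse, base value).
(i) R_nwl + R_nwt = 373.9 kN; (ii) 0.85 R_nwl + 1.5 R_nwt = 383.1 kN.
R_n = max = 383.1 kN [governs: (ii)]; φR_n = 287.3 kN.

φR_n ≈ 287 kN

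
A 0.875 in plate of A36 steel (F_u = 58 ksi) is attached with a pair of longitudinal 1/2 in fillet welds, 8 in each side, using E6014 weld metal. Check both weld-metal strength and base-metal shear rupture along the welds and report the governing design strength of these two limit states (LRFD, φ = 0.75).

E60XX → F_EXX = 60 ksi.
t_e = 0.707 × 0.5 = 0.3535 in; L = 16 in.
Weld metal: φR_n = 0.75 × 0.6 × 60 × 0.3535 × 16 = 152.7 kips.
Base metal (shear rupture): φR_n = 0.75 × 0.6 × 58 × 0.875 × 16 = 365.4 kips.
Governing: weld metal.

φR_n ≈ 153 kips (weld metal governs)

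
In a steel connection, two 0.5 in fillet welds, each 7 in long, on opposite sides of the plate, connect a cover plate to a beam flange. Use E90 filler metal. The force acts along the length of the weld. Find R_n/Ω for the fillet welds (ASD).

R_n/Ω ≈ 134 kip

E90XX → F_EXX = 90 ksi.
Effective throat t_e = 0.707 × 0.5 = 0.3535 in.
Total length L = 14 in; A_we = 0.3535 × 14 = 4.949 in².
F_nw = 0.6 F_EXX = 0.6 × 90 = 54 ksi.
R_n = 54 × 4.949 = 267.2 kip; R_n/Ω = 267.2/2.0 = 133.6 kip.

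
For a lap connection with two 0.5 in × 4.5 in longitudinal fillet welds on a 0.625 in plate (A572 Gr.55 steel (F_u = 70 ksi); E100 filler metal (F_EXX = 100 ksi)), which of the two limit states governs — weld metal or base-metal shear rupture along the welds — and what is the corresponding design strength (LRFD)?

t_e = 0.707 × 0.5 = 0.3535 in; L = 9 in.
Weld metal: φR_n = 0.75 × 0.6 × 100 × 0.3535 × 9 = 143.2 kips.
Base metal (shear rupture): φR_n = 0.75 × 0.6 × 70 × 0.625 × 9 = 177.2 kips.
Governing: weld metal.

φR_n ≈ 143 kips (weld metal governs)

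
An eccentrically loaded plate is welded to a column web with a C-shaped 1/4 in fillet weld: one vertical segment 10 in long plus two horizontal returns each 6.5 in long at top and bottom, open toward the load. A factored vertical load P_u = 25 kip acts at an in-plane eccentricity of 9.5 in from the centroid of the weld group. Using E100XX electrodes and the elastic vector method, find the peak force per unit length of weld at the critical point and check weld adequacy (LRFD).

E100XX → F_EXX = 100 ksi.
Total weld length L_w = 23 in. Treat welds as unit-width lines.
Centroid: x̄ = 2×6.5×3.25 / 23 = 1.837 in from the vertical weld.
Polar moment about centroid: J = I_x + I_y = [10³/12 + 2×6.5×5²] + [10×1.837² + 2(6.5³/12 + 6.5×1.413²)] = 513.8 in³.
Direct shear f_v = P/L_w = 25 / 23 = 1.087 kip/in (vertical).
Torsion M = P·e = 25 × 9.5 = 237.5 kip·in.
Critical point at (x, y) = (4.663, 5) from centroid. f_tx = M·y/J = 2.311 kip/in; f_ty = M·x/J = 2.155 kip/in.
Resultant f_max = √[f_tx² + (f_v + f_ty)²] = √[2.311² + (1.087 + 2.155)²] = 3.982 kip/in.
Capacity per unit length: φr_n = 0.75 × 0.6 × 100 × (0.707 × 0.25) = 7.954 kip/in.
3.982 ≤ 7.954 → adequate.

f_max ≈ 3.98 kip/in; adequate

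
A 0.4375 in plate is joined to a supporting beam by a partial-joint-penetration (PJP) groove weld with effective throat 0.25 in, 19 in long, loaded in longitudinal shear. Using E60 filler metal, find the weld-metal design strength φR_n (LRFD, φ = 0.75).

φR_n ≈ 128 kip

E60XX → F_EXX = 60 ksi.
Effective throat (given) t_e = 0.25 in.
A_we = 0.25 × 19 = 4.75 in².
F_nw = 0.6 F_EXX = 36 ksi.
φR_n = 0.75 × 36 × 4.75 = 128.2 kip.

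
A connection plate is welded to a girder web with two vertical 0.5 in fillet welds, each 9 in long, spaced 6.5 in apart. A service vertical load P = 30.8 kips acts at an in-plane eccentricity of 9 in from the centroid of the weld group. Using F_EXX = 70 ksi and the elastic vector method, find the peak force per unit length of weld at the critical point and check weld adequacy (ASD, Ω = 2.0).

Total weld length L_w = 18 in. Treat welds as unit-width lines.
Polar moment about centroid: J = 2[d³/12 + d(b/2)²] = 2[9³/12 + 9×3.25²] = 311.6 in³.
Direct shear f_v = P/L_w = 30.8 / 18 = 1.711 kip/in (vertical).
Torsion M = P·e = 30.8 × 9 = 277.2 kip·in.
Critical point at (x, y) = (3.25, 4.5) from centroid. f_tx = M·y/J = 4.003 kip/in; f_ty = M·x/J = 2.891 kip/in.
Resultant f_max = √[f_tx² + (f_v + f_ty)²] = √[4.003² + (1.711 + 2.891)²] = 6.099 kip/in.
Capacity per unit length: r_n/Ω = (1/2.0) × 0.6 × 70 × (0.707 × 0.5) = 7.423 kip/in.
6.099 ≤ 7.423 → adequate.

f_max ≈ 6.1 kip/in; adequate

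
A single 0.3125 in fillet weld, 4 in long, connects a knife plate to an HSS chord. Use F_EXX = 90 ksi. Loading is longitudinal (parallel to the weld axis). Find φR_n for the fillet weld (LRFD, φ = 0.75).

φR_n ≈ 35.8 kip

Effective throat t_e = 0.707 × 0.3125 = 0.2209 in.
Total length L = 4 in; A_we = 0.2209 × 4 = 0.8837 in².
F_nw = 0.6 F_EXX = 0.6 × 90 = 54 ksi.
φR_n = 0.75 × 54 × 0.8837 = 35.79 kip.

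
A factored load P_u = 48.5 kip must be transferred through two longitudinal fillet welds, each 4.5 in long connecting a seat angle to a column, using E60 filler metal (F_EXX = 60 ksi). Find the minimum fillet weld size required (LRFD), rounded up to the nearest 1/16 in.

Total weld length L = 9 in.
Required throat t_e = P_u / (φ × 0.6 F_EXX × L) = 48.5 / (0.75 × 0.6 × 60 × 9) = 0.1996 in.
Required leg w = t_e / 0.707 = 0.2823 in → use 5/16 in.

w = 5/16 in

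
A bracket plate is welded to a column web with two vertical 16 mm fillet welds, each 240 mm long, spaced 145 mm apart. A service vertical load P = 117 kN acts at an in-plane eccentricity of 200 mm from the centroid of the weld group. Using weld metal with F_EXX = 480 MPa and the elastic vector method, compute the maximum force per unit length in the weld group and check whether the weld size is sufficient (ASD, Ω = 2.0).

Total weld length L_w = 480 mm. Treat welds as unit-width lines.
Polar moment about centroid: J = 2[d³/12 + d(b/2)²] = 2[240³/12 + 240×72.5²] = 4827000 mm³.
Direct shear f_v = P/L_w = 117×10³ / 480 = 243.8 N/mm (vertical).
Torsion M = P·e = 117×10³ × 200 = 23400000 N·mm.
Critical point at (x, y) = (72.5, 120) from centroid. f_tx = M·y/J = 581.7 N/mm; f_ty = M·x/J = 351.5 N/mm.
Resultant f_max = √[f_tx² + (f_v + f_ty)²] = √[581.7² + (243.8 + 351.5)²] = 832.3 N/mm.
Capacity per unit length: r_n/Ω = (1/2.0) × 0.6 × 480 × (0.707 × 16) = 1629 N/mm.
832.3 ≤ 1629 → adequate.

f_max ≈ 832 N/mm; adequate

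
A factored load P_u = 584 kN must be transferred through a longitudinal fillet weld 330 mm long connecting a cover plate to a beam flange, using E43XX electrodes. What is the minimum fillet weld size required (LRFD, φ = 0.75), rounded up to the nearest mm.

E43XX → F_EXX = 430 MPa.
Total weld length L = 330 mm.
Required throat t_e = P_u / (φ × 0.6 F_EXX × L) = 584 / (0.75 × 0.6 × 430 × 330 × 10⁻³) = 9.146 mm.
Required leg w = t_e / 0.707 = 12.94 mm → use 13 mm.

w = 13 mm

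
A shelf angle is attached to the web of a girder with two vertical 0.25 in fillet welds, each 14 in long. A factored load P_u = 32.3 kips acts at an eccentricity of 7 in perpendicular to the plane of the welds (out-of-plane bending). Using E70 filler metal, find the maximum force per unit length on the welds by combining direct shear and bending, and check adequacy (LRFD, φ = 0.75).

E70XX → F_EXX = 70 ksi.
L_w = 2 × 14 = 28 in; section modulus (unit throat) S = 2 × L²/6 = 65.33 in².
Direct shear f_v = P/L_w = 32.3/28 = 1.154 kip/in.
Moment M = P × e = 32.3 × 7 = 226.1 kip·in; bending f_b = M/S = 3.461 kip/in.
f_max = √(f_v² + f_b²) = √(1.154² + 3.461²) = 3.648 kip/in.
φr_n = 0.75 × 0.6 × 70 × (0.707 × 0.25) = 5.568 kip/in → adequate.

f_max ≈ 3.65 kip/in; adequate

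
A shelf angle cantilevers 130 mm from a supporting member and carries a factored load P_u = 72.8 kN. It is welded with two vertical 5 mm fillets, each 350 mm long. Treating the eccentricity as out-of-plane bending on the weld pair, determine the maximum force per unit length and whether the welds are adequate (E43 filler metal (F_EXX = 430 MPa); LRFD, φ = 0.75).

f_max ≈ 254 N/mm; adequate

L_w = 2 × 350 = 700 mm; section modulus (unit throat) S = 2 × L²/6 = 40830 mm².
Direct shear f_v = P/L_w = 72.8×10³/700 = 104 N/mm.
Moment M = P × e = 72.8×10³ × 130 = 9464000 N·mm; bending f_b = M/S = 231.8 N/mm.
f_max = √(f_v² + f_b²) = √(104² + 231.8²) = 254 N/mm.
φr_n = 0.75 × 0.6 × 430 × (0.707 × 5) = 684 N/mm → adequate.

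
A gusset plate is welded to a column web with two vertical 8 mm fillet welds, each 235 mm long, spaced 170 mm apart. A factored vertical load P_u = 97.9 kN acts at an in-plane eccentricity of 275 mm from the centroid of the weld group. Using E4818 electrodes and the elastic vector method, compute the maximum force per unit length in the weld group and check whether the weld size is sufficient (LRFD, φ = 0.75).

f_max ≈ 842 N/mm; adequate

E48XX → F_EXX = 480 MPa.
Total weld length L_w = 470 mm. Treat welds as unit-width lines.
Polar moment about centroid: J = 2[d³/12 + d(b/2)²] = 2[235³/12 + 235×85²] = 5559000 mm³.
Direct shear f_v = P/L_w = 97.9×10³ / 470 = 208.3 N/mm (vertical).
Torsion M = P·e = 97.9×10³ × 275 = 26922000 N·mm.
Critical point at (x, y) = (85, 117.5) from centroid. f_tx = M·y/J = 569.1 N/mm; f_ty = M·x/J = 411.7 N/mm.
Resultant f_max = √[f_tx² + (f_v + f_ty)²] = √[569.1² + (208.3 + 411.7)²] = 841.6 N/mm.
Capacity per unit length: φr_n = 0.75 × 0.6 × 480 × (0.707 × 8) = 1222 N/mm.
841.6 ≤ 1222 → adequate.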